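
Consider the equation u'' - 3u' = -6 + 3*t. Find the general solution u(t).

u = C2 - t**2/2 + 5*t/3 + C1*exp(3*t)

Characteristic equation r² - 3r = 0 factors as (r - 3)r = 0, so r = 3, 0.
Hence u_h = C1*exp(3*t) + C2.
Since 0 is a characteristic root (multiplicity 1), multiply the polynomial trial by t: try u_p = t*(A0 + A1*t). Substituting and matching coefficients of each power of t gives A0 = 5/3, A1 = -1/2, so u_p = -t^2/2 + 5*t/3.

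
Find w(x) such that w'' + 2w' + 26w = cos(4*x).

w = 2*sin(4*x)/41 + 5*cos(4*x)/82 + C1*cos(5*x)*exp(-x) + C2*exp(-x)*sin(5*x)

Characteristic equation r² + 2r + 26 = 0 has discriminant (2)² - 4·(26) = -100 < 0, so r = -1 ± 5i.
Hence w_h = C1*cos(5*x)*exp(-x) + C2*exp(-x)*sin(5*x).
Try w_p = A*cos(4*x) + B*sin(4*x). Substituting and equating the coefficients of cos(4x) and sin(4x) gives A = 5/82, B = 2/41, so w_p = 2*sin(4*x)/41 + 5*cos(4*x)/82.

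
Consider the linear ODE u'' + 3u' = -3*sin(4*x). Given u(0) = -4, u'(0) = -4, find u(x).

u = -67/12 + 3*sin(4*x)/25 + 9*cos(4*x)/100 + 112*exp(-3*x)/75

Characteristic equation r² + 3r = 0 factors as (r + 3)r = 0, so r = -3, 0.
Hence u_h = C1*exp(-3*x) + C2.
Try u_p = A*cos(4*x) + B*sin(4*x). Substituting and equating the coefficients of cos(4x) and sin(4x) gives A = 9/100, B = 3/25, so u_p = 3*sin(4*x)/25 + 9*cos(4*x)/100.
General solution: u = C2 + 3*sin(4*x)/25 + 9*cos(4*x)/100 + C1*exp(-3*x).
Apply the initial conditions: u(0) = 9/100 + C1 + C2 = -4 and u'(0) = 12/25 - 3*C1 = -4. Solving gives C1 = 112/75, C2 = -67/12.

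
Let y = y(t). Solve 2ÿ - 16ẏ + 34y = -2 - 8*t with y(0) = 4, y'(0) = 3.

Divide through by 2: y'' - 8y' + 17y = -1 - 4*t.
Characteristic equation r² - 8r + 17 = 0 has discriminant (-8)² - 4·(17) = -4 < 0, so r = 4 ± i.
Hence y_h = C1*cos(t)*exp(4*t) + C2*exp(4*t)*sin(t).
For the particular solution try y_p = A0 + A1*t. Substituting and matching coefficients of each power of t gives A0 = -49/289, A1 = -4/17, so y_p = -49/289 - 4*t/17.
General solution: y = -49/289 - 4*t/17 + C1*cos(t)*exp(4*t) + C2*exp(4*t)*sin(t).
Apply the initial conditions: y(0) = -49/289 + C1 = 4 and y'(0) = -4/17 + C2 + 4*C1 = 3. Solving gives C1 = 1205/289, C2 = -3885/289.

y = -49/289 - 4*t/17 - 3885*exp(4*t)*sin(t)/289 + 1205*cos(t)*exp(4*t)/289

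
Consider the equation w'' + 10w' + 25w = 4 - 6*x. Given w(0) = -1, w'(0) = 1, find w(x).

Characteristic equation r² + 10r + 25 = 0 has discriminant (10)² - 4·(25) = 0, so r = -5 is a repeated root.
Hence w_h = (C1 + C2*x)*exp(-5*x).
For the particular solution try w_p = A0 + A1*x. Substituting and matching coefficients of each power of x gives A0 = 32/125, A1 = -6/25, so w_p = 32/125 - 6*x/25.
General solution: w = 32/125 - 6*x/25 + C1*exp(-5*x) + C2*x*exp(-5*x).
Apply the initial conditions: w(0) = 32/125 + C1 = -1 and w'(0) = -6/25 + C2 - 5*C1 = 1. Solving gives C1 = -157/125, C2 = -126/25.

w = 32/125 - 157*exp(-5*x)/125 - 6*x/25 - 126*x*exp(-5*x)/25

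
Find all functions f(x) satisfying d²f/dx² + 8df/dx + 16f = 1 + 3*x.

Characteristic equation r² + 8r + 16 = 0 has discriminant (8)² - 4·(16) = 0, so r = -4 is a repeated root.
Hence f_h = (C1 + C2*x)*exp(-4*x).
For the particular solution try f_p = A0 + A1*x. Substituting and matching coefficients of each power of x gives A0 = -1/32, A1 = 3/16, so f_p = -1/32 + 3*x/16.

f = -1/32 + 3*x/16 + C1*exp(-4*x) + C2*x*exp(-4*x)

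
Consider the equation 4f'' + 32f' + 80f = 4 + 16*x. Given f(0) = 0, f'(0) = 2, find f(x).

f = -3/100 + x/5 + 3*cos(2*x)*exp(-4*x)/100 + 24*exp(-4*x)*sin(2*x)/25

Divide through by 4: f'' + 8f' + 20f = 1 + 4*x.
Characteristic equation r² + 8r + 20 = 0 has discriminant (8)² - 4·(20) = -16 < 0, so r = -4 ± 2i.
Hence f_h = C1*cos(2*x)*exp(-4*x) + C2*exp(-4*x)*sin(2*x).
For the particular solution try f_p = A0 + A1*x. Substituting and matching coefficients of each power of x gives A0 = -3/100, A1 = 1/5, so f_p = -3/100 + x/5.
General solution: f = -3/100 + x/5 + C1*cos(2*x)*exp(-4*x) + C2*exp(-4*x)*sin(2*x).
Apply the initial conditions: f(0) = -3/100 + C1 = 0 and f'(0) = 1/5 - 4*C1 + 2*C2 = 2. Solving gives C1 = 3/100, C2 = 24/25.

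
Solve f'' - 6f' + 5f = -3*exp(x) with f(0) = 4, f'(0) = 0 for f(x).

f = -19*exp(5*x)/16 + 83*exp(x)/16 + 3*x*exp(x)/4

Characteristic equation r² - 6r + 5 = 0 factors as (r - 1)(r - 5) = 0, so r = 1, 5.
Hence f_h = C1*exp(x) + C2*exp(5*x).
Since exp(x) solves the homogeneous equation (r = 1 is a root of multiplicity 1), multiply the trial by x. Try f_p = A*x*exp(x). Substituting into the equation and dividing by exp(x) gives A = 3/4, so f_p = 3*x*exp(x)/4.
General solution: f = C1*exp(x) + C2*exp(5*x) + 3*x*exp(x)/4.
Apply the initial conditions: f(0) = C1 + C2 = 4 and f'(0) = 3/4 + C1 + 5*C2 = 0. Solving gives C1 = 83/16, C2 = -19/16.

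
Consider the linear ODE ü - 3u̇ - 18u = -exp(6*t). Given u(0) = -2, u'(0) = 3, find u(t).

u = -136*exp(-3*t)/81 - 26*exp(6*t)/81 - t*exp(6*t)/9

Characteristic equation r² - 3r - 18 = 0 factors as (r - 6)(r + 3) = 0, so r = 6, -3.
Hence u_h = C1*exp(6*t) + C2*exp(-3*t).
Since exp(6*t) solves the homogeneous equation (r = 6 is a root of multiplicity 1), multiply the trial by t. Try u_p = A*t*exp(6*t). Substituting into the equation and dividing by exp(6*t) gives A = -1/9, so u_p = -t*exp(6*t)/9.
General solution: u = C1*exp(6*t) + C2*exp(-3*t) - t*exp(6*t)/9.
Apply the initial conditions: u(0) = C1 + C2 = -2 and u'(0) = -1/9 - 3*C2 + 6*C1 = 3. Solving gives C1 = -26/81, C2 = -136/81.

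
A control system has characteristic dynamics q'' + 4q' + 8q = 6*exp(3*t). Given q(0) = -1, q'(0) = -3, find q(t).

q = 6*exp(3*t)/29 - 175*exp(-2*t)*sin(2*t)/58 - 35*cos(2*t)*exp(-2*t)/29

Characteristic equation r² + 4r + 8 = 0 has discriminant (4)² - 4·(8) = -16 < 0, so r = -2 ± 2i.
Hence q_h = C1*cos(2*t)*exp(-2*t) + C2*exp(-2*t)*sin(2*t).
Try q_p = A*exp(3*t). Substituting into the equation and dividing by exp(3*t) gives A = 6/29, so q_p = 6*exp(3*t)/29.
General solution: q = 6*exp(3*t)/29 + C1*cos(2*t)*exp(-2*t) + C2*exp(-2*t)*sin(2*t).
Apply the initial conditions: q(0) = 6/29 + C1 = -1 and q'(0) = 18/29 - 2*C1 + 2*C2 = -3. Solving gives C1 = -35/29, C2 = -175/58.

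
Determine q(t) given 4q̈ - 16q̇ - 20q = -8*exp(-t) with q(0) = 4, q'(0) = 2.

q = 17*exp(5*t)/18 + 55*exp(-t)/18 + t*exp(-t)/3

Divide through by 4: q'' - 4q' - 5q = -2*exp(-t).
Characteristic equation r² - 4r - 5 = 0 factors as (r - 5)(r + 1) = 0, so r = 5, -1.
Hence q_h = C1*exp(5*t) + C2*exp(-t).
Since exp(-t) solves the homogeneous equation (r = -1 is a root of multiplicity 1), multiply the trial by t. Try q_p = A*t*exp(-t). Substituting into the equation and dividing by exp(-t) gives A = 1/3, so q_p = t*exp(-t)/3.
General solution: q = C1*exp(5*t) + C2*exp(-t) + t*exp(-t)/3.
Apply the initial conditions: q(0) = C1 + C2 = 4 and q'(0) = 1/3 - C2 + 5*C1 = 2. Solving gives C1 = 17/18, C2 = 55/18.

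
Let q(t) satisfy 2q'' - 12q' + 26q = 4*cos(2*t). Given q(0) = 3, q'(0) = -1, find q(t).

q = -8*sin(2*t)/75 + 2*cos(2*t)/25 - 358*exp(3*t)*sin(2*t)/75 + 73*cos(2*t)*exp(3*t)/25

Divide through by 2: q'' - 6q' + 13q = 2*cos(2*t).
Characteristic equation r² - 6r + 13 = 0 has discriminant (-6)² - 4·(13) = -16 < 0, so r = 3 ± 2i.
Hence q_h = C1*cos(2*t)*exp(3*t) + C2*exp(3*t)*sin(2*t).
Try q_p = A*cos(2*t) + B*sin(2*t). Substituting and equating the coefficients of cos(2t) and sin(2t) gives A = 2/25, B = -8/75, so q_p = -8*sin(2*t)/75 + 2*cos(2*t)/25.
General solution: q = -8*sin(2*t)/75 + 2*cos(2*t)/25 + C1*cos(2*t)*exp(3*t) + C2*exp(3*t)*sin(2*t).
Apply the initial conditions: q(0) = 2/25 + C1 = 3 and q'(0) = -16/75 + 2*C2 + 3*C1 = -1. Solving gives C1 = 73/25, C2 = -358/75.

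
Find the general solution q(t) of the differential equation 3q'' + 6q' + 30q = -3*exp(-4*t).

Divide through by 3: q'' + 2q' + 10q = -exp(-4*t).
Characteristic equation r² + 2r + 10 = 0 has discriminant (2)² - 4·(10) = -36 < 0, so r = -1 ± 3i.
Hence q_h = C1*cos(3*t)*exp(-t) + C2*exp(-t)*sin(3*t).
Try q_p = A*exp(-4*t). Substituting into the equation and dividing by exp(-4*t) gives A = -1/18, so q_p = -exp(-4*t)/18.

q = -exp(-4*t)/18 + C1*cos(3*t)*exp(-t) + C2*exp(-t)*sin(3*t)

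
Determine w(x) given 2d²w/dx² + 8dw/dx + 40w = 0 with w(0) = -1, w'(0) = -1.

w = -cos(4*x)*exp(-2*x) - 3*exp(-2*x)*sin(4*x)/4

Divide through by 2: w'' + 4w' + 20w = 0.
Characteristic equation r² + 4r + 20 = 0 has discriminant (4)² - 4·(20) = -64 < 0, so r = -2 ± 4i.
Hence w_h = C1*cos(4*x)*exp(-2*x) + C2*exp(-2*x)*sin(4*x).
Apply the initial conditions: w(0) = C1 = -1 and w'(0) = -2*C1 + 4*C2 = -1. Solving gives C1 = -1, C2 = -3/4.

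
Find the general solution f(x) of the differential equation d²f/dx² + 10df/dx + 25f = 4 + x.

Characteristic equation r² + 10r + 25 = 0 has discriminant (10)² - 4·(25) = 0, so r = -5 is a repeated root.
Hence f_h = (C1 + C2*x)*exp(-5*x).
For the particular solution try f_p = A0 + A1*x. Substituting and matching coefficients of each power of x gives A0 = 18/125, A1 = 1/25, so f_p = 18/125 + x/25.

f = 18/125 + x/25 + C1*exp(-5*x) + C2*x*exp(-5*x)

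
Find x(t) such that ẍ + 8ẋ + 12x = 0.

x = C1*exp(-2*t) + C2*exp(-6*t)

Characteristic equation r² + 8r + 12 = 0 factors as (r + 2)(r + 6) = 0, so r = -2, -6.
Hence x_h = C1*exp(-2*t) + C2*exp(-6*t).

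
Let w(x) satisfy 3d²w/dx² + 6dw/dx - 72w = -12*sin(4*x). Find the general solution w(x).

w = cos(4*x)/52 + 5*sin(4*x)/52 + C1*exp(4*x) + C2*exp(-6*x)

Divide through by 3: w'' + 2w' - 24w = -4*sin(4*x).
Characteristic equation r² + 2r - 24 = 0 factors as (r - 4)(r + 6) = 0, so r = 4, -6.
Hence w_h = C1*exp(4*x) + C2*exp(-6*x).
Try w_p = A*cos(4*x) + B*sin(4*x). Substituting and equating the coefficients of cos(4x) and sin(4x) gives A = 1/52, B = 5/52, so w_p = cos(4*x)/52 + 5*sin(4*x)/52.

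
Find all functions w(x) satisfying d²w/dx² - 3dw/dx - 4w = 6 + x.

Characteristic equation r² - 3r - 4 = 0 factors as (r + 1)(r - 4) = 0, so r = -1, 4.
Hence w_h = C1*exp(-x) + C2*exp(4*x).
For the particular solution try w_p = A0 + A1*x. Substituting and matching coefficients of each power of x gives A0 = -21/16, A1 = -1/4, so w_p = -21/16 - x/4.

w = -21/16 - x/4 + C1*exp(-x) + C2*exp(4*x)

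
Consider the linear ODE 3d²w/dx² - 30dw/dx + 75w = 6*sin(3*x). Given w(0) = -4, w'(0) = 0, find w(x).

w = -1171*exp(5*x)/289 + 8*sin(3*x)/289 + 15*cos(3*x)/289 + 343*x*exp(5*x)/17

Divide through by 3: w'' - 10w' + 25w = 2*sin(3*x).
Characteristic equation r² - 10r + 25 = 0 has discriminant (-10)² - 4·(25) = 0, so r = 5 is a repeated root.
Hence w_h = (C1 + C2*x)*exp(5*x).
Try w_p = A*cos(3*x) + B*sin(3*x). Substituting and equating the coefficients of cos(3x) and sin(3x) gives A = 15/289, B = 8/289, so w_p = 8*sin(3*x)/289 + 15*cos(3*x)/289.
General solution: w = 8*sin(3*x)/289 + 15*cos(3*x)/289 + C1*exp(5*x) + C2*x*exp(5*x).
Apply the initial conditions: w(0) = 15/289 + C1 = -4 and w'(0) = 24/289 + C2 + 5*C1 = 0. Solving gives C1 = -1171/289, C2 = 343/17.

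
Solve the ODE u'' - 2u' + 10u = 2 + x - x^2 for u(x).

u = 29/125 - x**2/10 + 3*x/50 + C1*cos(3*x)*exp(x) + C2*exp(x)*sin(3*x)

Characteristic equation r² - 2r + 10 = 0 has discriminant (-2)² - 4·(10) = -36 < 0, so r = 1 ± 3i.
Hence u_h = C1*cos(3*x)*exp(x) + C2*exp(x)*sin(3*x).
For the particular solution try u_p = A0 + A1*x + A2*x^2. Substituting and matching coefficients of each power of x gives A0 = 29/125, A1 = 3/50, A2 = -1/10, so u_p = 29/125 - x^2/10 + 3*x/50.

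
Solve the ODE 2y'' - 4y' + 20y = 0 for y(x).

Divide through by 2: y'' - 2y' + 10y = 0.
Characteristic equation r² - 2r + 10 = 0 has discriminant (-2)² - 4·(10) = -36 < 0, so r = 1 ± 3i.
Hence y_h = C1*cos(3*x)*exp(x) + C2*exp(x)*sin(3*x).

y = C1*cos(3*x)*exp(x) + C2*exp(x)*sin(3*x)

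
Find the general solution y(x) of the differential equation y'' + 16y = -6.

Characteristic equation r² + 16 = 0 has discriminant (0)² - 4·(16) = -64 < 0, so r = ± 4i.
Hence y_h = C1*cos(4*x) + C2*sin(4*x).
For the particular solution try y_p = A0. Substituting and matching coefficients of each power of x gives A0 = -3/8, so y_p = -3/8.

y = -3/8 + C1*cos(4*x) + C2*sin(4*x)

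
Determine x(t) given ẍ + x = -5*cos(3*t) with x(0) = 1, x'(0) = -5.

x = -5*sin(t) + 3*cos(t)/8 + 5*cos(3*t)/8

Characteristic equation r² + 1 = 0 has discriminant (0)² - 4·(1) = -4 < 0, so r = ± i.
Hence x_h = C1*cos(t) + C2*sin(t).
Try x_p = A*cos(3*t) + B*sin(3*t). Substituting and equating the coefficients of cos(3t) and sin(3t) gives A = 5/8, B = 0, so x_p = 5*cos(3*t)/8.
General solution: x = 5*cos(3*t)/8 + C1*cos(t) + C2*sin(t).
Apply the initial conditions: x(0) = 5/8 + C1 = 1 and x'(0) = C2 = -5. Solving gives C1 = 3/8, C2 = -5.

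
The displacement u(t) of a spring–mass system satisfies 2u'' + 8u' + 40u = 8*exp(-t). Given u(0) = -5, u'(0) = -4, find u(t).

u = 4*exp(-t)/17 - 121*exp(-2*t)*sin(4*t)/34 - 89*cos(4*t)*exp(-2*t)/17

Divide through by 2: u'' + 4u' + 20u = 4*exp(-t).
Characteristic equation r² + 4r + 20 = 0 has discriminant (4)² - 4·(20) = -64 < 0, so r = -2 ± 4i.
Hence u_h = C1*cos(4*t)*exp(-2*t) + C2*exp(-2*t)*sin(4*t).
Try u_p = A*exp(-t). Substituting into the equation and dividing by exp(-t) gives A = 4/17, so u_p = 4*exp(-t)/17.
General solution: u = 4*exp(-t)/17 + C1*cos(4*t)*exp(-2*t) + C2*exp(-2*t)*sin(4*t).
Apply the initial conditions: u(0) = 4/17 + C1 = -5 and u'(0) = -4/17 - 2*C1 + 4*C2 = -4. Solving gives C1 = -89/17, C2 = -121/34.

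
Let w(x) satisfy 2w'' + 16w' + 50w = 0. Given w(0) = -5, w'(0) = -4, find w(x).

w = -8*exp(-4*x)*sin(3*x) - 5*cos(3*x)*exp(-4*x)

Divide through by 2: w'' + 8w' + 25w = 0.
Characteristic equation r² + 8r + 25 = 0 has discriminant (8)² - 4·(25) = -36 < 0, so r = -4 ± 3i.
Hence w_h = C1*cos(3*x)*exp(-4*x) + C2*exp(-4*x)*sin(3*x).
Apply the initial conditions: w(0) = C1 = -5 and w'(0) = -4*C1 + 3*C2 = -4. Solving gives C1 = -5, C2 = -8.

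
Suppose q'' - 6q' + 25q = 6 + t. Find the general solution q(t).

q = 156/625 + t/25 + C1*cos(4*t)*exp(3*t) + C2*exp(3*t)*sin(4*t)

Characteristic equation r² - 6r + 25 = 0 has discriminant (-6)² - 4·(25) = -64 < 0, so r = 3 ± 4i.
Hence q_h = C1*cos(4*t)*exp(3*t) + C2*exp(3*t)*sin(4*t).
For the particular solution try q_p = A0 + A1*t. Substituting and matching coefficients of each power of t gives A0 = 156/625, A1 = 1/25, so q_p = 156/625 + t/25.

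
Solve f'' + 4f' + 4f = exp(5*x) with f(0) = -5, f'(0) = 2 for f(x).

f = -246*exp(-2*x)/49 + exp(5*x)/49 - 57*x*exp(-2*x)/7

Characteristic equation r² + 4r + 4 = 0 has discriminant (4)² - 4·(4) = 0, so r = -2 is a repeated root.
Hence f_h = (C1 + C2*x)*exp(-2*x).
Try f_p = A*exp(5*x). Substituting into the equation and dividing by exp(5*x) gives A = 1/49, so f_p = exp(5*x)/49.
General solution: f = exp(5*x)/49 + C1*exp(-2*x) + C2*x*exp(-2*x).
Apply the initial conditions: f(0) = 1/49 + C1 = -5 and f'(0) = 5/49 + C2 - 2*C1 = 2. Solving gives C1 = -246/49, C2 = -57/7.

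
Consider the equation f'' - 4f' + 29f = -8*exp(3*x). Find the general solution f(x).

f = -4*exp(3*x)/13 + C1*cos(5*x)*exp(2*x) + C2*exp(2*x)*sin(5*x)

Characteristic equation r² - 4r + 29 = 0 has discriminant (-4)² - 4·(29) = -100 < 0, so r = 2 ± 5i.
Hence f_h = C1*cos(5*x)*exp(2*x) + C2*exp(2*x)*sin(5*x).
Try f_p = A*exp(3*x). Substituting into the equation and dividing by exp(3*x) gives A = -4/13, so f_p = -4*exp(3*x)/13.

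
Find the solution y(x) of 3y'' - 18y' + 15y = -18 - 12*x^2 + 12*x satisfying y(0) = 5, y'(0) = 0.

Divide through by 3: y'' - 6y' + 5y = -6 - 4*x^2 + 4*x.
Characteristic equation r² - 6r + 5 = 0 factors as (r - 5)(r - 1) = 0, so r = 5, 1.
Hence y_h = C1*exp(5*x) + C2*exp(x).
For the particular solution try y_p = A0 + A1*x + A2*x^2. Substituting and matching coefficients of each power of x gives A0 = -278/125, A1 = -28/25, A2 = -4/5, so y_p = -278/125 - 28*x/25 - 4*x^2/5.
General solution: y = -278/125 - 28*x/25 - 4*x^2/5 + C1*exp(5*x) + C2*exp(x).
Apply the initial conditions: y(0) = -278/125 + C1 + C2 = 5 and y'(0) = -28/25 + C2 + 5*C1 = 0. Solving gives C1 = -763/500, C2 = 35/4.

y = -278/125 - 763*exp(5*x)/500 - 28*x/25 - 4*x**2/5 + 35*exp(x)/4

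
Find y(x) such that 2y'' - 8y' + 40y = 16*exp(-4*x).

y = 2*exp(-4*x)/13 + C1*cos(4*x)*exp(2*x) + C2*exp(2*x)*sin(4*x)

Divide through by 2: y'' - 4y' + 20y = 8*exp(-4*x).
Characteristic equation r² - 4r + 20 = 0 has discriminant (-4)² - 4·(20) = -64 < 0, so r = 2 ± 4i.
Hence y_h = C1*cos(4*x)*exp(2*x) + C2*exp(2*x)*sin(4*x).
Try y_p = A*exp(-4*x). Substituting into the equation and dividing by exp(-4*x) gives A = 2/13, so y_p = 2*exp(-4*x)/13.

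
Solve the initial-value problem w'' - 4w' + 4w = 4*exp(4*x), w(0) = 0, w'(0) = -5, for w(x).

w = -exp(2*x) - 7*x*exp(2*x) + exp(4*x)

Characteristic equation r² - 4r + 4 = 0 has discriminant (-4)² - 4·(4) = 0, so r = 2 is a repeated root.
Hence w_h = (C1 + C2*x)*exp(2*x).
Try w_p = A*exp(4*x). Substituting into the equation and dividing by exp(4*x) gives A = 1, so w_p = exp(4*x).
General solution: w = C1*exp(2*x) + C2*x*exp(2*x) + exp(4*x).
Apply the initial conditions: w(0) = 1 + C1 = 0 and w'(0) = 4 + C2 + 2*C1 = -5. Solving gives C1 = -1, C2 = -7.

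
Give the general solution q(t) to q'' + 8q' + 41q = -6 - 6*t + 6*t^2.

q = -7842/68921 - 342*t/1681 + 6*t**2/41 + C1*cos(5*t)*exp(-4*t) + C2*exp(-4*t)*sin(5*t)

Characteristic equation r² + 8r + 41 = 0 has discriminant (8)² - 4·(41) = -100 < 0, so r = -4 ± 5i.
Hence q_h = C1*cos(5*t)*exp(-4*t) + C2*exp(-4*t)*sin(5*t).
For the particular solution try q_p = A0 + A1*t + A2*t^2. Substituting and matching coefficients of each power of t gives A0 = -7842/68921, A1 = -342/1681, A2 = 6/41, so q_p = -7842/68921 - 342*t/1681 + 6*t^2/41.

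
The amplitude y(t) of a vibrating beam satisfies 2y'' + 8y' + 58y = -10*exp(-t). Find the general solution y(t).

y = -5*exp(-t)/26 + C1*cos(5*t)*exp(-2*t) + C2*exp(-2*t)*sin(5*t)

Divide through by 2: y'' + 4y' + 29y = -5*exp(-t).
Characteristic equation r² + 4r + 29 = 0 has discriminant (4)² - 4·(29) = -100 < 0, so r = -2 ± 5i.
Hence y_h = C1*cos(5*t)*exp(-2*t) + C2*exp(-2*t)*sin(5*t).
Try y_p = A*exp(-t). Substituting into the equation and dividing by exp(-t) gives A = -5/26, so y_p = -5*exp(-t)/26.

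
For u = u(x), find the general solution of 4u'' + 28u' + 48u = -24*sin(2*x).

Divide through by 4: u'' + 7u' + 12u = -6*sin(2*x).
Characteristic equation r² + 7r + 12 = 0 factors as (r + 3)(r + 4) = 0, so r = -3, -4.
Hence u_h = C1*exp(-3*x) + C2*exp(-4*x).
Try u_p = A*cos(2*x) + B*sin(2*x). Substituting and equating the coefficients of cos(2x) and sin(2x) gives A = 21/65, B = -12/65, so u_p = -12*sin(2*x)/65 + 21*cos(2*x)/65.

u = -12*sin(2*x)/65 + 21*cos(2*x)/65 + C1*exp(-3*x) + C2*exp(-4*x)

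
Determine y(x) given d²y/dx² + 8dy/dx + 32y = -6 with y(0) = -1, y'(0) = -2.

Characteristic equation r² + 8r + 32 = 0 has discriminant (8)² - 4·(32) = -64 < 0, so r = -4 ± 4i.
Hence y_h = C1*cos(4*x)*exp(-4*x) + C2*exp(-4*x)*sin(4*x).
For the particular solution try y_p = A0. Substituting and matching coefficients of each power of x gives A0 = -3/16, so y_p = -3/16.
General solution: y = -3/16 + C1*cos(4*x)*exp(-4*x) + C2*exp(-4*x)*sin(4*x).
Apply the initial conditions: y(0) = -3/16 + C1 = -1 and y'(0) = -4*C1 + 4*C2 = -2. Solving gives C1 = -13/16, C2 = -21/16.

y = -3/16 - 21*exp(-4*x)*sin(4*x)/16 - 13*cos(4*x)*exp(-4*x)/16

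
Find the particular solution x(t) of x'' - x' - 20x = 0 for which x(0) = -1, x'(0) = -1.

Characteristic equation r² - r - 20 = 0 factors as (r - 5)(r + 4) = 0, so r = 5, -4.
Hence x_h = C1*exp(5*t) + C2*exp(-4*t).
Apply the initial conditions: x(0) = C1 + C2 = -1 and x'(0) = -4*C2 + 5*C1 = -1. Solving gives C1 = -5/9, C2 = -4/9.

x = -5*exp(5*t)/9 - 4*exp(-4*t)/9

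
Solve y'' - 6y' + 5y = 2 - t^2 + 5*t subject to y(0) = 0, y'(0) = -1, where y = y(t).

y = 138/125 - exp(t) - 13*exp(5*t)/125 - t**2/5 + 13*t/25

Characteristic equation r² - 6r + 5 = 0 factors as (r - 1)(r - 5) = 0, so r = 1, 5.
Hence y_h = C1*exp(t) + C2*exp(5*t).
For the particular solution try y_p = A0 + A1*t + A2*t^2. Substituting and matching coefficients of each power of t gives A0 = 138/125, A1 = 13/25, A2 = -1/5, so y_p = 138/125 - t^2/5 + 13*t/25.
General solution: y = 138/125 - t^2/5 + 13*t/25 + C1*exp(t) + C2*exp(5*t).
Apply the initial conditions: y(0) = 138/125 + C1 + C2 = 0 and y'(0) = 13/25 + C1 + 5*C2 = -1. Solving gives C1 = -1, C2 = -13/125.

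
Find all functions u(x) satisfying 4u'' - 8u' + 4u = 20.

u = 5 + C1*exp(x) + C2*x*exp(x)

Divide through by 4: u'' - 2u' + u = 5.
Characteristic equation r² - 2r + 1 = 0 has discriminant (-2)² - 4·(1) = 0, so r = 1 is a repeated root.
Hence u_h = (C1 + C2*x)*exp(x).
For the particular solution try u_p = A0. Substituting and matching coefficients of each power of x gives A0 = 5, so u_p = 5.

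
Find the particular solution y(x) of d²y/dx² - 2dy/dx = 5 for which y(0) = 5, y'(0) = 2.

y = 11/4 - 5*x/2 + 9*exp(2*x)/4

Characteristic equation r² - 2r = 0 factors as (r - 2)r = 0, so r = 2, 0.
Hence y_h = C1*exp(2*x) + C2.
Since 0 is a characteristic root (multiplicity 1), multiply the polynomial trial by x: try y_p = A0*x. Substituting and matching coefficients of each power of x gives A0 = -5/2, so y_p = -5*x/2.
General solution: y = C2 - 5*x/2 + C1*exp(2*x).
Apply the initial conditions: y(0) = C1 + C2 = 5 and y'(0) = -5/2 + 2*C1 = 2. Solving gives C1 = 9/4, C2 = 11/4.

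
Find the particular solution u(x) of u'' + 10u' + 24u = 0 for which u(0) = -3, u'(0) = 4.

Characteristic equation r² + 10r + 24 = 0 factors as (r + 4)(r + 6) = 0, so r = -4, -6.
Hence u_h = C1*exp(-4*x) + C2*exp(-6*x).
Apply the initial conditions: u(0) = C1 + C2 = -3 and u'(0) = -6*C2 - 4*C1 = 4. Solving gives C1 = -7, C2 = 4.

u = -7*exp(-4*x) + 4*exp(-6*x)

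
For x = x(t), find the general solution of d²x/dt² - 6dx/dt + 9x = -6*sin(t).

Characteristic equation r² - 6r + 9 = 0 has discriminant (-6)² - 4·(9) = 0, so r = 3 is a repeated root.
Hence x_h = (C1 + C2*t)*exp(3*t).
Try x_p = A*cos(t) + B*sin(t). Substituting and equating the coefficients of cos(t) and sin(t) gives A = -9/25, B = -12/25, so x_p = -12*sin(t)/25 - 9*cos(t)/25.

x = -12*sin(t)/25 - 9*cos(t)/25 + C1*exp(3*t) + C2*t*exp(3*t)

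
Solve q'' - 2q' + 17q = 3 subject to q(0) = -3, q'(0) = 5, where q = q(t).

q = 3/17 - 54*cos(4*t)*exp(t)/17 + 139*exp(t)*sin(4*t)/68

Characteristic equation r² - 2r + 17 = 0 has discriminant (-2)² - 4·(17) = -64 < 0, so r = 1 ± 4i.
Hence q_h = C1*cos(4*t)*exp(t) + C2*exp(t)*sin(4*t).
For the particular solution try q_p = A0. Substituting and matching coefficients of each power of t gives A0 = 3/17, so q_p = 3/17.
General solution: q = 3/17 + C1*cos(4*t)*exp(t) + C2*exp(t)*sin(4*t).
Apply the initial conditions: q(0) = 3/17 + C1 = -3 and q'(0) = C1 + 4*C2 = 5. Solving gives C1 = -54/17, C2 = 139/68.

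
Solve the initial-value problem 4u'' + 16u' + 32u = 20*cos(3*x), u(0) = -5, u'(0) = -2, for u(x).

u = -cos(3*x)/29 + 12*sin(3*x)/29 - 191*exp(-2*x)*sin(2*x)/29 - 144*cos(2*x)*exp(-2*x)/29

Divide through by 4: u'' + 4u' + 8u = 5*cos(3*x).
Characteristic equation r² + 4r + 8 = 0 has discriminant (4)² - 4·(8) = -16 < 0, so r = -2 ± 2i.
Hence u_h = C1*cos(2*x)*exp(-2*x) + C2*exp(-2*x)*sin(2*x).
Try u_p = A*cos(3*x) + B*sin(3*x). Substituting and equating the coefficients of cos(3x) and sin(3x) gives A = -1/29, B = 12/29, so u_p = -cos(3*x)/29 + 12*sin(3*x)/29.
General solution: u = -cos(3*x)/29 + 12*sin(3*x)/29 + C1*cos(2*x)*exp(-2*x) + C2*exp(-2*x)*sin(2*x).
Apply the initial conditions: u(0) = -1/29 + C1 = -5 and u'(0) = 36/29 - 2*C1 + 2*C2 = -2. Solving gives C1 = -144/29, C2 = -191/29.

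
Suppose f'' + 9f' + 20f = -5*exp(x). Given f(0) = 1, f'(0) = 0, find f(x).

Characteristic equation r² + 9r + 20 = 0 factors as (r + 4)(r + 5) = 0, so r = -4, -5.
Hence f_h = C1*exp(-4*x) + C2*exp(-5*x).
Try f_p = A*exp(x). Substituting into the equation and dividing by exp(x) gives A = -1/6, so f_p = -exp(x)/6.
General solution: f = -exp(x)/6 + C1*exp(-4*x) + C2*exp(-5*x).
Apply the initial conditions: f(0) = -1/6 + C1 + C2 = 1 and f'(0) = -1/6 - 5*C2 - 4*C1 = 0. Solving gives C1 = 6, C2 = -29/6.

f = 6*exp(-4*x) - 29*exp(-5*x)/6 - exp(x)/6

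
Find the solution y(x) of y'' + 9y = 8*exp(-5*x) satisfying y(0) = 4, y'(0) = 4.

Characteristic equation r² + 9 = 0 has discriminant (0)² - 4·(9) = -36 < 0, so r = ± 3i.
Hence y_h = C1*cos(3*x) + C2*sin(3*x).
Try y_p = A*exp(-5*x). Substituting into the equation and dividing by exp(-5*x) gives A = 4/17, so y_p = 4*exp(-5*x)/17.
General solution: y = 4*exp(-5*x)/17 + C1*cos(3*x) + C2*sin(3*x).
Apply the initial conditions: y(0) = 4/17 + C1 = 4 and y'(0) = -20/17 + 3*C2 = 4. Solving gives C1 = 64/17, C2 = 88/51.

y = 4*exp(-5*x)/17 + 64*cos(3*x)/17 + 88*sin(3*x)/51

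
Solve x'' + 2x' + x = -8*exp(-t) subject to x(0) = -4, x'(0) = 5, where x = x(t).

x = -4*exp(-t) + t*exp(-t) - 4*t**2*exp(-t)

Characteristic equation r² + 2r + 1 = 0 has discriminant (2)² - 4·(1) = 0, so r = -1 is a repeated root.
Hence x_h = (C1 + C2*t)*exp(-t).
Since exp(-t) solves the homogeneous equation (r = -1 is a root of multiplicity 2), multiply the trial by t^2. Try x_p = A*t^2*exp(-t). Substituting into the equation and dividing by exp(-t) gives A = -4, so x_p = -4*t^2*exp(-t).
General solution: x = C1*exp(-t) - 4*t^2*exp(-t) + C2*t*exp(-t).
Apply the initial conditions: x(0) = C1 = -4 and x'(0) = C2 - C1 = 5. Solving gives C1 = -4, C2 = 1.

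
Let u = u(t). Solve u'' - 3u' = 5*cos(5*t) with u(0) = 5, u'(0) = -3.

Characteristic equation r² - 3r = 0 factors as (r - 3)r = 0, so r = 3, 0.
Hence u_h = C1*exp(3*t) + C2.
Try u_p = A*cos(5*t) + B*sin(5*t). Substituting and equating the coefficients of cos(5t) and sin(5t) gives A = -5/34, B = -3/34, so u_p = -5*cos(5*t)/34 - 3*sin(5*t)/34.
General solution: u = C2 - 5*cos(5*t)/34 - 3*sin(5*t)/34 + C1*exp(3*t).
Apply the initial conditions: u(0) = -5/34 + C1 + C2 = 5 and u'(0) = -15/34 + 3*C1 = -3. Solving gives C1 = -29/34, C2 = 6.

u = 6 - 29*exp(3*t)/34 - 5*cos(5*t)/34 - 3*sin(5*t)/34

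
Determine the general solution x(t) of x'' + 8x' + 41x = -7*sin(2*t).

Characteristic equation r² + 8r + 41 = 0 has discriminant (8)² - 4·(41) = -100 < 0, so r = -4 ± 5i.
Hence x_h = C1*cos(5*t)*exp(-4*t) + C2*exp(-4*t)*sin(5*t).
Try x_p = A*cos(2*t) + B*sin(2*t). Substituting and equating the coefficients of cos(2t) and sin(2t) gives A = 112/1625, B = -259/1625, so x_p = -259*sin(2*t)/1625 + 112*cos(2*t)/1625.

x = -259*sin(2*t)/1625 + 112*cos(2*t)/1625 + C1*cos(5*t)*exp(-4*t) + C2*exp(-4*t)*sin(5*t)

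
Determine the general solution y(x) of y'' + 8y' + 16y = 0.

Characteristic equation r² + 8r + 16 = 0 has discriminant (8)² - 4·(16) = 0, so r = -4 is a repeated root.
Hence y_h = (C1 + C2*x)*exp(-4*x).

y = C1*exp(-4*x) + C2*x*exp(-4*x)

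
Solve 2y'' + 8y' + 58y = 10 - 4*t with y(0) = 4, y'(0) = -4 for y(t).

Divide through by 2: y'' + 4y' + 29y = 5 - 2*t.
Characteristic equation r² + 4r + 29 = 0 has discriminant (4)² - 4·(29) = -100 < 0, so r = -2 ± 5i.
Hence y_h = C1*cos(5*t)*exp(-2*t) + C2*exp(-2*t)*sin(5*t).
For the particular solution try y_p = A0 + A1*t. Substituting and matching coefficients of each power of t gives A0 = 153/841, A1 = -2/29, so y_p = 153/841 - 2*t/29.
General solution: y = 153/841 - 2*t/29 + C1*cos(5*t)*exp(-2*t) + C2*exp(-2*t)*sin(5*t).
Apply the initial conditions: y(0) = 153/841 + C1 = 4 and y'(0) = -2/29 - 2*C1 + 5*C2 = -4. Solving gives C1 = 3211/841, C2 = 3116/4205.

y = 153/841 - 2*t/29 + 3116*exp(-2*t)*sin(5*t)/4205 + 3211*cos(5*t)*exp(-2*t)/841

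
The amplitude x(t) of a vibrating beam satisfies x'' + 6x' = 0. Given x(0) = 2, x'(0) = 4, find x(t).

x = 8/3 - 2*exp(-6*t)/3

Characteristic equation r² + 6r = 0 factors as (r + 6)r = 0, so r = -6, 0.
Hence x_h = C1*exp(-6*t) + C2.
Apply the initial conditions: x(0) = C1 + C2 = 2 and x'(0) = -6*C1 = 4. Solving gives C1 = -2/3, C2 = 8/3.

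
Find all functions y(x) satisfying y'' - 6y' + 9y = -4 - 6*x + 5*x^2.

Characteristic equation r² - 6r + 9 = 0 has discriminant (-6)² - 4·(9) = 0, so r = 3 is a repeated root.
Hence y_h = (C1 + C2*x)*exp(3*x).
For the particular solution try y_p = A0 + A1*x + A2*x^2. Substituting and matching coefficients of each power of x gives A0 = -14/27, A1 = 2/27, A2 = 5/9, so y_p = -14/27 + 2*x/27 + 5*x^2/9.

y = -14/27 + 2*x/27 + 5*x**2/9 + C1*exp(3*x) + C2*x*exp(3*x)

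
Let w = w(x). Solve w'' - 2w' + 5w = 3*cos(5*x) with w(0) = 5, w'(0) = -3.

Characteristic equation r² - 2r + 5 = 0 has discriminant (-2)² - 4·(5) = -16 < 0, so r = 1 ± 2i.
Hence w_h = C1*cos(2*x)*exp(x) + C2*exp(x)*sin(2*x).
Try w_p = A*cos(5*x) + B*sin(5*x). Substituting and equating the coefficients of cos(5x) and sin(5x) gives A = -3/25, B = -3/50, so w_p = -3*cos(5*x)/25 - 3*sin(5*x)/50.
General solution: w = -3*cos(5*x)/25 - 3*sin(5*x)/50 + C1*cos(2*x)*exp(x) + C2*exp(x)*sin(2*x).
Apply the initial conditions: w(0) = -3/25 + C1 = 5 and w'(0) = -3/10 + C1 + 2*C2 = -3. Solving gives C1 = 128/25, C2 = -391/100.

w = -3*cos(5*x)/25 - 3*sin(5*x)/50 - 391*exp(x)*sin(2*x)/100 + 128*cos(2*x)*exp(x)/25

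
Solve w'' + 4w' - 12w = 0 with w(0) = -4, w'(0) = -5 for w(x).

w = -29*exp(2*x)/8 - 3*exp(-6*x)/8

Characteristic equation r² + 4r - 12 = 0 factors as (r + 6)(r - 2) = 0, so r = -6, 2.
Hence w_h = C1*exp(-6*x) + C2*exp(2*x).
Apply the initial conditions: w(0) = C1 + C2 = -4 and w'(0) = -6*C1 + 2*C2 = -5. Solving gives C1 = -3/8, C2 = -29/8.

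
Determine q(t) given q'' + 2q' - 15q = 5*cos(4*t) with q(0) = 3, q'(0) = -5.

q = -31*cos(4*t)/205 + 8*sin(4*t)/205 + 53*exp(3*t)/40 + 599*exp(-5*t)/328

Characteristic equation r² + 2r - 15 = 0 factors as (r - 3)(r + 5) = 0, so r = 3, -5.
Hence q_h = C1*exp(3*t) + C2*exp(-5*t).
Try q_p = A*cos(4*t) + B*sin(4*t). Substituting and equating the coefficients of cos(4t) and sin(4t) gives A = -31/205, B = 8/205, so q_p = -31*cos(4*t)/205 + 8*sin(4*t)/205.
General solution: q = -31*cos(4*t)/205 + 8*sin(4*t)/205 + C1*exp(3*t) + C2*exp(-5*t).
Apply the initial conditions: q(0) = -31/205 + C1 + C2 = 3 and q'(0) = 32/205 - 5*C2 + 3*C1 = -5. Solving gives C1 = 53/40, C2 = 599/328.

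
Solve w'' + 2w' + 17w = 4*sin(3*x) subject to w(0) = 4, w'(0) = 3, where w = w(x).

w = -6*cos(3*x)/25 + 8*sin(3*x)/25 + 106*cos(4*x)*exp(-x)/25 + 157*exp(-x)*sin(4*x)/100

Characteristic equation r² + 2r + 17 = 0 has discriminant (2)² - 4·(17) = -64 < 0, so r = -1 ± 4i.
Hence w_h = C1*cos(4*x)*exp(-x) + C2*exp(-x)*sin(4*x).
Try w_p = A*cos(3*x) + B*sin(3*x). Substituting and equating the coefficients of cos(3x) and sin(3x) gives A = -6/25, B = 8/25, so w_p = -6*cos(3*x)/25 + 8*sin(3*x)/25.
General solution: w = -6*cos(3*x)/25 + 8*sin(3*x)/25 + C1*cos(4*x)*exp(-x) + C2*exp(-x)*sin(4*x).
Apply the initial conditions: w(0) = -6/25 + C1 = 4 and w'(0) = 24/25 - C1 + 4*C2 = 3. Solving gives C1 = 106/25, C2 = 157/100.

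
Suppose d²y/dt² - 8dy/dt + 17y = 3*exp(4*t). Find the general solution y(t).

Characteristic equation r² - 8r + 17 = 0 has discriminant (-8)² - 4·(17) = -4 < 0, so r = 4 ± i.
Hence y_h = C1*cos(t)*exp(4*t) + C2*exp(4*t)*sin(t).
Try y_p = A*exp(4*t). Substituting into the equation and dividing by exp(4*t) gives A = 3, so y_p = 3*exp(4*t).

y = 3*exp(4*t) + C1*cos(t)*exp(4*t) + C2*exp(4*t)*sin(t)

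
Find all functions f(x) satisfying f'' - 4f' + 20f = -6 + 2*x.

f = -7/25 + x/10 + C1*cos(4*x)*exp(2*x) + C2*exp(2*x)*sin(4*x)

Characteristic equation r² - 4r + 20 = 0 has discriminant (-4)² - 4·(20) = -64 < 0, so r = 2 ± 4i.
Hence f_h = C1*cos(4*x)*exp(2*x) + C2*exp(2*x)*sin(4*x).
For the particular solution try f_p = A0 + A1*x. Substituting and matching coefficients of each power of x gives A0 = -7/25, A1 = 1/10, so f_p = -7/25 + x/10.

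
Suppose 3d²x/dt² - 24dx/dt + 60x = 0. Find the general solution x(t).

Divide through by 3: x'' - 8x' + 20x = 0.
Characteristic equation r² - 8r + 20 = 0 has discriminant (-8)² - 4·(20) = -16 < 0, so r = 4 ± 2i.
Hence x_h = C1*cos(2*t)*exp(4*t) + C2*exp(4*t)*sin(2*t).

x = C1*cos(2*t)*exp(4*t) + C2*exp(4*t)*sin(2*t)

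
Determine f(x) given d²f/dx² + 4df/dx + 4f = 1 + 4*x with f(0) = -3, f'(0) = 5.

Characteristic equation r² + 4r + 4 = 0 has discriminant (4)² - 4·(4) = 0, so r = -2 is a repeated root.
Hence f_h = (C1 + C2*x)*exp(-2*x).
For the particular solution try f_p = A0 + A1*x. Substituting and matching coefficients of each power of x gives A0 = -3/4, A1 = 1, so f_p = -3/4 + x.
General solution: f = -3/4 + x + C1*exp(-2*x) + C2*x*exp(-2*x).
Apply the initial conditions: f(0) = -3/4 + C1 = -3 and f'(0) = 1 + C2 - 2*C1 = 5. Solving gives C1 = -9/4, C2 = -1/2.

f = -3/4 + x - 9*exp(-2*x)/4 - x*exp(-2*x)/2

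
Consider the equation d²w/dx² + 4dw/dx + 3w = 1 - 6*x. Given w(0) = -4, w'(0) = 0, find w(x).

Characteristic equation r² + 4r + 3 = 0 factors as (r + 1)(r + 3) = 0, so r = -1, -3.
Hence w_h = C1*exp(-x) + C2*exp(-3*x).
For the particular solution try w_p = A0 + A1*x. Substituting and matching coefficients of each power of x gives A0 = 3, A1 = -2, so w_p = 3 - 2*x.
General solution: w = 3 - 2*x + C1*exp(-x) + C2*exp(-3*x).
Apply the initial conditions: w(0) = 3 + C1 + C2 = -4 and w'(0) = -2 - C1 - 3*C2 = 0. Solving gives C1 = -19/2, C2 = 5/2.

w = 3 - 2*x - 19*exp(-x)/2 + 5*exp(-3*x)/2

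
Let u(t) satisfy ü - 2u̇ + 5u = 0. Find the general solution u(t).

Characteristic equation r² - 2r + 5 = 0 has discriminant (-2)² - 4·(5) = -16 < 0, so r = 1 ± 2i.
Hence u_h = C1*cos(2*t)*exp(t) + C2*exp(t)*sin(2*t).

u = C1*cos(2*t)*exp(t) + C2*exp(t)*sin(2*t)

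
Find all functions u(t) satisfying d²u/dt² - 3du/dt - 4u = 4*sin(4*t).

Characteristic equation r² - 3r - 4 = 0 factors as (r - 4)(r + 1) = 0, so r = 4, -1.
Hence u_h = C1*exp(4*t) + C2*exp(-t).
Try u_p = A*cos(4*t) + B*sin(4*t). Substituting and equating the coefficients of cos(4t) and sin(4t) gives A = 3/34, B = -5/34, so u_p = -5*sin(4*t)/34 + 3*cos(4*t)/34.

u = -5*sin(4*t)/34 + 3*cos(4*t)/34 + C1*exp(4*t) + C2*exp(-t)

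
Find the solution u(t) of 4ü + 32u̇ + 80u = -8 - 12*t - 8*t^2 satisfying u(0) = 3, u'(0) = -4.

u = -31/500 - 7*t/100 - t**2/10 + 1531*cos(2*t)*exp(-4*t)/500 + 4159*exp(-4*t)*sin(2*t)/1000

Divide through by 4: u'' + 8u' + 20u = -2 - 3*t - 2*t^2.
Characteristic equation r² + 8r + 20 = 0 has discriminant (8)² - 4·(20) = -16 < 0, so r = -4 ± 2i.
Hence u_h = C1*cos(2*t)*exp(-4*t) + C2*exp(-4*t)*sin(2*t).
For the particular solution try u_p = A0 + A1*t + A2*t^2. Substituting and matching coefficients of each power of t gives A0 = -31/500, A1 = -7/100, A2 = -1/10, so u_p = -31/500 - 7*t/100 - t^2/10.
General solution: u = -31/500 - 7*t/100 - t^2/10 + C1*cos(2*t)*exp(-4*t) + C2*exp(-4*t)*sin(2*t).
Apply the initial conditions: u(0) = -31/500 + C1 = 3 and u'(0) = -7/100 - 4*C1 + 2*C2 = -4. Solving gives C1 = 1531/500, C2 = 4159/1000.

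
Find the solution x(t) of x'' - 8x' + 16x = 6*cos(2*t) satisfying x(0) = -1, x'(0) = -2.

Characteristic equation r² - 8r + 16 = 0 has discriminant (-8)² - 4·(16) = 0, so r = 4 is a repeated root.
Hence x_h = (C1 + C2*t)*exp(4*t).
Try x_p = A*cos(2*t) + B*sin(2*t). Substituting and equating the coefficients of cos(2t) and sin(2t) gives A = 9/50, B = -6/25, so x_p = -6*sin(2*t)/25 + 9*cos(2*t)/50.
General solution: x = -6*sin(2*t)/25 + 9*cos(2*t)/50 + C1*exp(4*t) + C2*t*exp(4*t).
Apply the initial conditions: x(0) = 9/50 + C1 = -1 and x'(0) = -12/25 + C2 + 4*C1 = -2. Solving gives C1 = -59/50, C2 = 16/5.

x = -59*exp(4*t)/50 - 6*sin(2*t)/25 + 9*cos(2*t)/50 + 16*t*exp(4*t)/5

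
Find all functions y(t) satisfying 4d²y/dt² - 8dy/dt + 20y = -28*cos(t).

y = -7*cos(t)/5 + 7*sin(t)/10 + C1*cos(2*t)*exp(t) + C2*exp(t)*sin(2*t)

Divide through by 4: y'' - 2y' + 5y = -7*cos(t).
Characteristic equation r² - 2r + 5 = 0 has discriminant (-2)² - 4·(5) = -16 < 0, so r = 1 ± 2i.
Hence y_h = C1*cos(2*t)*exp(t) + C2*exp(t)*sin(2*t).
Try y_p = A*cos(t) + B*sin(t). Substituting and equating the coefficients of cos(t) and sin(t) gives A = -7/5, B = 7/10, so y_p = -7*cos(t)/5 + 7*sin(t)/10.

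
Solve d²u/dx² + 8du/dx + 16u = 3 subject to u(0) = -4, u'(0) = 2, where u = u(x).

Characteristic equation r² + 8r + 16 = 0 has discriminant (8)² - 4·(16) = 0, so r = -4 is a repeated root.
Hence u_h = (C1 + C2*x)*exp(-4*x).
For the particular solution try u_p = A0. Substituting and matching coefficients of each power of x gives A0 = 3/16, so u_p = 3/16.
General solution: u = 3/16 + C1*exp(-4*x) + C2*x*exp(-4*x).
Apply the initial conditions: u(0) = 3/16 + C1 = -4 and u'(0) = C2 - 4*C1 = 2. Solving gives C1 = -67/16, C2 = -59/4.

u = 3/16 - 67*exp(-4*x)/16 - 59*x*exp(-4*x)/4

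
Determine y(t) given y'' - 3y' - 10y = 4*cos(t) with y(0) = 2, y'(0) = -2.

Characteristic equation r² - 3r - 10 = 0 factors as (r - 5)(r + 2) = 0, so r = 5, -2.
Hence y_h = C1*exp(5*t) + C2*exp(-2*t).
Try y_p = A*cos(t) + B*sin(t). Substituting and equating the coefficients of cos(t) and sin(t) gives A = -22/65, B = -6/65, so y_p = -22*cos(t)/65 - 6*sin(t)/65.
General solution: y = -22*cos(t)/65 - 6*sin(t)/65 + C1*exp(5*t) + C2*exp(-2*t).
Apply the initial conditions: y(0) = -22/65 + C1 + C2 = 2 and y'(0) = -6/65 - 2*C2 + 5*C1 = -2. Solving gives C1 = 36/91, C2 = 68/35.

y = -22*cos(t)/65 - 6*sin(t)/65 + 36*exp(5*t)/91 + 68*exp(-2*t)/35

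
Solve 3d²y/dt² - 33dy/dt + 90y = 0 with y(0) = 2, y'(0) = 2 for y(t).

Divide through by 3: y'' - 11y' + 30y = 0.
Characteristic equation r² - 11r + 30 = 0 factors as (r - 6)(r - 5) = 0, so r = 6, 5.
Hence y_h = C1*exp(6*t) + C2*exp(5*t).
Apply the initial conditions: y(0) = C1 + C2 = 2 and y'(0) = 5*C2 + 6*C1 = 2. Solving gives C1 = -8, C2 = 10.

y = -8*exp(6*t) + 10*exp(5*t)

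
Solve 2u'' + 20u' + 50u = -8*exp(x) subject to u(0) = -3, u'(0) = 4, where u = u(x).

Divide through by 2: u'' + 10u' + 25u = -4*exp(x).
Characteristic equation r² + 10r + 25 = 0 has discriminant (10)² - 4·(25) = 0, so r = -5 is a repeated root.
Hence u_h = (C1 + C2*x)*exp(-5*x).
Try u_p = A*exp(x). Substituting into the equation and dividing by exp(x) gives A = -1/9, so u_p = -exp(x)/9.
General solution: u = -exp(x)/9 + C1*exp(-5*x) + C2*x*exp(-5*x).
Apply the initial conditions: u(0) = -1/9 + C1 = -3 and u'(0) = -1/9 + C2 - 5*C1 = 4. Solving gives C1 = -26/9, C2 = -31/3.

u = -26*exp(-5*x)/9 - exp(x)/9 - 31*x*exp(-5*x)/3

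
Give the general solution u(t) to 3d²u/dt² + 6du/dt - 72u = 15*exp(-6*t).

u = C1*exp(4*t) + C2*exp(-6*t) - t*exp(-6*t)/2

Divide through by 3: u'' + 2u' - 24u = 5*exp(-6*t).
Characteristic equation r² + 2r - 24 = 0 factors as (r - 4)(r + 6) = 0, so r = 4, -6.
Hence u_h = C1*exp(4*t) + C2*exp(-6*t).
Since exp(-6*t) solves the homogeneous equation (r = -6 is a root of multiplicity 1), multiply the trial by t. Try u_p = A*t*exp(-6*t). Substituting into the equation and dividing by exp(-6*t) gives A = -1/2, so u_p = -t*exp(-6*t)/2.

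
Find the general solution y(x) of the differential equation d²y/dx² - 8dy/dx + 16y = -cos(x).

Characteristic equation r² - 8r + 16 = 0 has discriminant (-8)² - 4·(16) = 0, so r = 4 is a repeated root.
Hence y_h = (C1 + C2*x)*exp(4*x).
Try y_p = A*cos(x) + B*sin(x). Substituting and equating the coefficients of cos(x) and sin(x) gives A = -15/289, B = 8/289, so y_p = -15*cos(x)/289 + 8*sin(x)/289.

y = -15*cos(x)/289 + 8*sin(x)/289 + C1*exp(4*x) + C2*x*exp(4*x)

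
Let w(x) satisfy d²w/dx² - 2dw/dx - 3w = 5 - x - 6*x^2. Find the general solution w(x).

w = 11/9 + 2*x**2 - 7*x/3 + C1*exp(3*x) + C2*exp(-x)

Characteristic equation r² - 2r - 3 = 0 factors as (r - 3)(r + 1) = 0, so r = 3, -1.
Hence w_h = C1*exp(3*x) + C2*exp(-x).
For the particular solution try w_p = A0 + A1*x + A2*x^2. Substituting and matching coefficients of each power of x gives A0 = 11/9, A1 = -7/3, A2 = 2, so w_p = 11/9 + 2*x^2 - 7*x/3.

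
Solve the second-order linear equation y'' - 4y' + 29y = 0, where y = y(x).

y = C1*cos(5*x)*exp(2*x) + C2*exp(2*x)*sin(5*x)

Characteristic equation r² - 4r + 29 = 0 has discriminant (-4)² - 4·(29) = -100 < 0, so r = 2 ± 5i.
Hence y_h = C1*cos(5*x)*exp(2*x) + C2*exp(2*x)*sin(5*x).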